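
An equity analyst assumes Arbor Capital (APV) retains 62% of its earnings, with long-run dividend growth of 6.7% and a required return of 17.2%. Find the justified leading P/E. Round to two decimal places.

3.62

Payout ratio b = 1 − 0.62 = 0.38.
Justified leading P/E = b/(r−g) = 0.38/(0.172−0.067) = 3.6190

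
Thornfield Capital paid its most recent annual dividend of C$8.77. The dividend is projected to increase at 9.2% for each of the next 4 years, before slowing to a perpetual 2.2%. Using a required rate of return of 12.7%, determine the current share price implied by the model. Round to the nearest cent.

Two-stage DDM. Project D₁…D_4 at 0.092, terminal growth 0.022, discount at r = 0.127.
D_1 = 9.5768
D_2 = 10.4579
D_3 = 11.4200
D_4 = 12.4707
Terminal value at t=4: TV = D_5/(r−g) = 12.7450/(0.127−0.022) = 121.3813
P₀ = 9.5768/(1+0.127)^1 + 10.4579/(1+0.127)^2 + 11.4200/(1+0.127)^3 + 12.4707/(1+0.127)^4 + 121.3813/(1+0.127)^4 = 107.6809

C$107.68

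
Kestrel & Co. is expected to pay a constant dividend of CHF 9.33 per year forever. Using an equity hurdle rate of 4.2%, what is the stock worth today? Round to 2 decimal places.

CHF 222.14

Zero-growth DDM (perpetuity): P₀ = D/r = 9.33 / 0.042 = 222.1429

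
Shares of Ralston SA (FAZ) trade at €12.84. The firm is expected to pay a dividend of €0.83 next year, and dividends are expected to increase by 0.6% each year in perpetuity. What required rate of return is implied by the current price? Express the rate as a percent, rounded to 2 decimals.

7.06%

Rearranging the constant-growth DDM: r = D₁/P₀ + g.
r = 0.8300 / 12.84 + 0.006 = 0.06464 + 0.006 = 0.07064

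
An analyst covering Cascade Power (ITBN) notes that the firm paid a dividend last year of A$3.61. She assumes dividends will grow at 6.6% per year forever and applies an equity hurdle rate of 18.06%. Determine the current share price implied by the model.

A$33.58

Gordon growth model: P₀ = D₁/(r − g). D₁ = 3.61 × (1 + 0.066) = 3.8483.
P₀ = 3.8483 / (0.1806 − 0.066) = 3.8483 / 0.1146 = 33.5799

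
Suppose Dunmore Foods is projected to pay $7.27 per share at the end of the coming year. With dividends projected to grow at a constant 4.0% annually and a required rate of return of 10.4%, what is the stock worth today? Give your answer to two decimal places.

$113.59

Gordon growth model: P₀ = D₁/(r − g), with D₁ = 7.27 given directly.
P₀ = 7.2700 / (0.104 − 0.04) = 7.2700 / 0.064 = 113.5937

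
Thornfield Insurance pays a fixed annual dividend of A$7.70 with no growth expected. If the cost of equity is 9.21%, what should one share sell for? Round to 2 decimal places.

Zero-growth DDM (perpetuity): P₀ = D/r = 7.70 / 0.0921 = 83.6048

A$83.60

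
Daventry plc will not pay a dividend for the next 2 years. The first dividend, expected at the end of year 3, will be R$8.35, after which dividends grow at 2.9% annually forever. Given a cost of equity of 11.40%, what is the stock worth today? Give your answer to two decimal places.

R$79.16

Deferred-dividend DDM. At t=2 the remaining stream is a growing perpetuity with first payment D_3 = 8.35.
V_2 = D_3/(r−g) = 8.35/(0.114−0.029) = 98.2353
P₀ = V_2/(1+r)^2 = 98.2353/(1+0.114)^2 = 79.1584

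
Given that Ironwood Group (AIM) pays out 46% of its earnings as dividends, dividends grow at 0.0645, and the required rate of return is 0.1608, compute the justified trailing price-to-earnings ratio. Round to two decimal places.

5.08

Justified trailing P/E = b(1+g)/(r−g) = 0.46×(1+0.0645)/(0.1608−0.0645) = 5.0848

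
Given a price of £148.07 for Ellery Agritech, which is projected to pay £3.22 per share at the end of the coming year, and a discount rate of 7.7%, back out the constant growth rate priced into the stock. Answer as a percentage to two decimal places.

From P₀ = D₁/(r − g), the implied growth is g = r − D₁/P₀.
g = 0.077 − 3.22/148.07 = 0.077 − 0.02175 = 0.05525

5.53%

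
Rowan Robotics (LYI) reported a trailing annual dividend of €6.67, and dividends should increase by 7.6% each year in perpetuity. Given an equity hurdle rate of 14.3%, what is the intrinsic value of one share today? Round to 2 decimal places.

€107.12

Gordon growth model: P₀ = D₁/(r − g). D₁ = 6.67 × (1 + 0.076) = 7.1769.
P₀ = 7.1769 / (0.143 − 0.076) = 7.1769 / 0.067 = 107.1182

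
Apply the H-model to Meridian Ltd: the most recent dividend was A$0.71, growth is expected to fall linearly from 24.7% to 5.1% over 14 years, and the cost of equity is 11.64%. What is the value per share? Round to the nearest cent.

A$26.30

H-model: P₀ = D₀[(1+g_L) + H(g_S−g_L)]/(r−g_L), with H = 14/2 = 7.
P₀ = 0.71 × [(1+0.051) + 7×(0.247−0.051)] / (0.1164−0.051)
   = 0.71 × 2.4230 / 0.0654 = 26.3047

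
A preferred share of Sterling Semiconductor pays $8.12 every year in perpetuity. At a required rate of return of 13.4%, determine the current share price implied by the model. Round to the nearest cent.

$60.60

Zero-growth DDM (perpetuity): P₀ = D/r = 8.12 / 0.134 = 60.5970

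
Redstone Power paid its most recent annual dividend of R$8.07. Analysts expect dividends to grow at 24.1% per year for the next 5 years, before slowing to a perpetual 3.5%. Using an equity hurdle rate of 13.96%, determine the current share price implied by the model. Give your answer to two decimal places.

Two-stage DDM. Project D₁…D_5 at 0.241, terminal growth 0.035, discount at r = 0.1396.
D_1 = 10.0149
D_2 = 12.4285
D_3 = 15.4237
D_4 = 19.1408
D_5 = 23.7538
Terminal value at t=5: TV = D_6/(r−g) = 24.5851/(0.1396−0.035) = 235.0396
P₀ = 10.0149/(1+0.1396)^1 + 12.4285/(1+0.1396)^2 + 15.4237/(1+0.1396)^3 + 19.1408/(1+0.1396)^4 + 23.7538/(1+0.1396)^5 + 235.0396/(1+0.1396)^5 = 174.7737

R$174.77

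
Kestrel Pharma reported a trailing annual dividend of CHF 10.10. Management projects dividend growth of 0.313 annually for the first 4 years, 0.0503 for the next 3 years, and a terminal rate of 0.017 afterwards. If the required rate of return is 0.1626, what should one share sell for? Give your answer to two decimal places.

Three-stage DDM. Project D₁…D_7; terminal Gordon value at t=7 with g = 0.017; discount at r = 0.1626.
D_1 = 13.2613
D_2 = 17.4121
D_3 = 22.8621
D_4 = 30.0179
D_5 = 31.5278
D_6 = 33.1136
D_7 = 34.7793
TV_7 = 35.3705/(0.1626−0.017) = 242.9293
P₀ = Σ Dₜ/(1+r)ᵗ + TV_7/(1+r)^7 = 180.2554

CHF 180.26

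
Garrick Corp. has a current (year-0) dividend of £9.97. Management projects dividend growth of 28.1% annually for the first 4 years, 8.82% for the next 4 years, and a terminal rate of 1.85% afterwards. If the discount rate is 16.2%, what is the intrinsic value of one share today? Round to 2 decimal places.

£181.70

Three-stage DDM. Project D₁…D_8; terminal Gordon value at t=8 with g = 0.0185; discount at r = 0.162.
D_1 = 12.7716
D_2 = 16.3604
D_3 = 20.9576
D_4 = 26.8467
D_5 = 29.2146
D_6 = 31.7914
D_7 = 34.5954
D_8 = 37.6467
TV_8 = 38.3431/(0.162−0.0185) = 267.1995
P₀ = Σ Dₜ/(1+r)ᵗ + TV_8/(1+r)^8 = 181.7023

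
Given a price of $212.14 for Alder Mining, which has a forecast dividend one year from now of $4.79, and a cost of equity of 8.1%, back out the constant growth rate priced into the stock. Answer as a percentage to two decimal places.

5.84%

From P₀ = D₁/(r − g), the implied growth is g = r − D₁/P₀.
g = 0.081 − 4.79/212.14 = 0.081 − 0.02258 = 0.05842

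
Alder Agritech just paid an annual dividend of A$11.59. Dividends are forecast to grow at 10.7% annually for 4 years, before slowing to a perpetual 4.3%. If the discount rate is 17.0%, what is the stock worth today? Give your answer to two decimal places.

A$116.73

Two-stage DDM. Project D₁…D_4 at 0.107, terminal growth 0.043, discount at r = 0.17.
D_1 = 12.8301
D_2 = 14.2030
D_3 = 15.7227
D_4 = 17.4050
Terminal value at t=4: TV = D_5/(r−g) = 18.1534/(0.17−0.043) = 142.9402
P₀ = 12.8301/(1+0.17)^1 + 14.2030/(1+0.17)^2 + 15.7227/(1+0.17)^3 + 17.4050/(1+0.17)^4 + 142.9402/(1+0.17)^4 = 116.7264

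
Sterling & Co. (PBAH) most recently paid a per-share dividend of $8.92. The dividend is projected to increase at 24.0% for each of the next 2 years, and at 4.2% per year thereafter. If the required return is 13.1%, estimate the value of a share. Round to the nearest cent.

$146.04

Two-stage DDM. Project D₁…D_2 at 0.24, terminal growth 0.042, discount at r = 0.131.
D_1 = 11.0608
D_2 = 13.7154
Terminal value at t=2: TV = D_3/(r−g) = 14.2914/(0.131−0.042) = 160.5780
P₀ = 11.0608/(1+0.131)^1 + 13.7154/(1+0.131)^2 + 160.5780/(1+0.131)^2 = 146.0357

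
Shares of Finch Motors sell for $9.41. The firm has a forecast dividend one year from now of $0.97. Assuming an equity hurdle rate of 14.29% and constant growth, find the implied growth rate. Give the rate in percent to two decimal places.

3.98%

From P₀ = D₁/(r − g), the implied growth is g = r − D₁/P₀.
g = 0.1429 − 0.97/9.41 = 0.1429 − 0.10308 = 0.03982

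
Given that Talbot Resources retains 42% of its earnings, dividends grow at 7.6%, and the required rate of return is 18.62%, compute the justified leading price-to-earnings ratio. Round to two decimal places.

5.26

Payout ratio b = 1 − 0.42 = 0.58.
Justified leading P/E = b/(r−g) = 0.58/(0.1862−0.076) = 5.2632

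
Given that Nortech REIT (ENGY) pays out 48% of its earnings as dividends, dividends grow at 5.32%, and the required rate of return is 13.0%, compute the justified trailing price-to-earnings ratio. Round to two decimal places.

Justified trailing P/E = b(1+g)/(r−g) = 0.48×(1+0.0532)/(0.13−0.0532) = 6.5825

6.58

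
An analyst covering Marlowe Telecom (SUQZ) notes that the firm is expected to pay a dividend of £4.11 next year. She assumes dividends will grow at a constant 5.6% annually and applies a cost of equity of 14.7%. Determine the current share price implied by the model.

Gordon growth model: P₀ = D₁/(r − g), with D₁ = 4.11 given directly.
P₀ = 4.1100 / (0.147 − 0.056) = 4.1100 / 0.091 = 45.1648

£45.16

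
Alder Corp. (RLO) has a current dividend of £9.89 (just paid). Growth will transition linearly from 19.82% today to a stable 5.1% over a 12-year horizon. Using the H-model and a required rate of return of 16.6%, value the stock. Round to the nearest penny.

£166.34

H-model: P₀ = D₀[(1+g_L) + H(g_S−g_L)]/(r−g_L), with H = 12/2 = 6.
P₀ = 9.89 × [(1+0.051) + 6×(0.1982−0.051)] / (0.166−0.051)
   = 9.89 × 1.9342 / 0.115 = 166.3412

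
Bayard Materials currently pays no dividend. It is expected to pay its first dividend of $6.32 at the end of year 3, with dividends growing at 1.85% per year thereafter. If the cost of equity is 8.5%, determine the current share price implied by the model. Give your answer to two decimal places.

Deferred-dividend DDM. At t=2 the remaining stream is a growing perpetuity with first payment D_3 = 6.32.
V_2 = D_3/(r−g) = 6.32/(0.085−0.0185) = 95.0376
P₀ = V_2/(1+r)^2 = 95.0376/(1+0.085)^2 = 80.7302

$80.73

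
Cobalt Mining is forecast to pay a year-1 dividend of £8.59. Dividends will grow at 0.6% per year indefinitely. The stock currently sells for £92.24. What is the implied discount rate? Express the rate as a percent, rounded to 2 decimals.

Rearranging the constant-growth DDM: r = D₁/P₀ + g.
r = 8.5900 / 92.24 + 0.006 = 0.09313 + 0.006 = 0.09913

9.91%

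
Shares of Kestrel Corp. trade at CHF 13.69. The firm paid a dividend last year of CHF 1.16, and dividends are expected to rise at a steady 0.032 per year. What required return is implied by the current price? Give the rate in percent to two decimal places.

11.94%

Rearranging the constant-growth DDM: r = D₁/P₀ + g.
D₁ = 1.16 × (1 + 0.032) = 1.1971.
r = 1.1971 / 13.69 + 0.032 = 0.08744 + 0.032 = 0.11944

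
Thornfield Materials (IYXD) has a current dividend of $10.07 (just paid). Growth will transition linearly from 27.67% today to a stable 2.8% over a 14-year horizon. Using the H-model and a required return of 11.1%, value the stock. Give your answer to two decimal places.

$335.94

H-model: P₀ = D₀[(1+g_L) + H(g_S−g_L)]/(r−g_L), with H = 14/2 = 7.
P₀ = 10.07 × [(1+0.028) + 7×(0.2767−0.028)] / (0.111−0.028)
   = 10.07 × 2.7689 / 0.083 = 335.9376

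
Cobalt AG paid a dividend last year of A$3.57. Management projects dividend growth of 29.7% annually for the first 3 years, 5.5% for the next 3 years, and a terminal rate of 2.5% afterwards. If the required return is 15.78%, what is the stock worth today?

Three-stage DDM. Project D₁…D_6; terminal Gordon value at t=6 with g = 0.025; discount at r = 0.1578.
D_1 = 4.6303
D_2 = 6.0055
D_3 = 7.7891
D_4 = 8.2175
D_5 = 8.6695
D_6 = 9.1463
TV_6 = 9.3750/(0.1578−0.025) = 70.5946
P₀ = Σ Dₜ/(1+r)ᵗ + TV_6/(1+r)^6 = 55.3419

A$55.34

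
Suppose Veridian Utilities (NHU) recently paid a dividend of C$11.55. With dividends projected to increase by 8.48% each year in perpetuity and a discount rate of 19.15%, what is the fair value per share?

C$117.43

Gordon growth model: P₀ = D₁/(r − g). D₁ = 11.55 × (1 + 0.0848) = 12.5294.
P₀ = 12.5294 / (0.1915 − 0.0848) = 12.5294 / 0.1067 = 117.4268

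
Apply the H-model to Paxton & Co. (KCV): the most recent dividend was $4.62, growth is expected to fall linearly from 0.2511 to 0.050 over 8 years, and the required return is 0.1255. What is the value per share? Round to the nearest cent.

H-model: P₀ = D₀[(1+g_L) + H(g_S−g_L)]/(r−g_L), with H = 8/2 = 4.
P₀ = 4.62 × [(1+0.05) + 4×(0.2511−0.05)] / (0.1255−0.05)
   = 4.62 × 1.8544 / 0.0755 = 113.4745

$113.47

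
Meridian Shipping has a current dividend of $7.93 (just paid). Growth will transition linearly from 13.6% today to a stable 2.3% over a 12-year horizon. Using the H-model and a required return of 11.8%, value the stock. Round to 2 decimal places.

$141.99

H-model: P₀ = D₀[(1+g_L) + H(g_S−g_L)]/(r−g_L), with H = 12/2 = 6.
P₀ = 7.93 × [(1+0.023) + 6×(0.136−0.023)] / (0.118−0.023)
   = 7.93 × 1.7010 / 0.095 = 141.9887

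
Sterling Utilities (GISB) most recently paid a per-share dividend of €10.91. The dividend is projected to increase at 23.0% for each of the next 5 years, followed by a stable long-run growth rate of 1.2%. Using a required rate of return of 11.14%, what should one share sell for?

€259.12

Two-stage DDM. Project D₁…D_5 at 0.23, terminal growth 0.012, discount at r = 0.1114.
D_1 = 13.4193
D_2 = 16.5057
D_3 = 20.3021
D_4 = 24.9715
D_5 = 30.7150
Terminal value at t=5: TV = D_6/(r−g) = 31.0836/(0.1114−0.012) = 312.7119
P₀ = 13.4193/(1+0.1114)^1 + 16.5057/(1+0.1114)^2 + 20.3021/(1+0.1114)^3 + 24.9715/(1+0.1114)^4 + 30.7150/(1+0.1114)^5 + 312.7119/(1+0.1114)^5 = 259.1191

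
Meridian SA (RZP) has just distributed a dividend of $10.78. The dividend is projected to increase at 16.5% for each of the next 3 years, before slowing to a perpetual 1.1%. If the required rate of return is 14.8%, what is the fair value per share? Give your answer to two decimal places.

$116.45

Two-stage DDM. Project D₁…D_3 at 0.165, terminal growth 0.011, discount at r = 0.148.
D_1 = 12.5587
D_2 = 14.6309
D_3 = 17.0450
Terminal value at t=3: TV = D_4/(r−g) = 17.2325/(0.148−0.011) = 125.7845
P₀ = 12.5587/(1+0.148)^1 + 14.6309/(1+0.148)^2 + 17.0450/(1+0.148)^3 + 125.7845/(1+0.148)^3 = 116.4457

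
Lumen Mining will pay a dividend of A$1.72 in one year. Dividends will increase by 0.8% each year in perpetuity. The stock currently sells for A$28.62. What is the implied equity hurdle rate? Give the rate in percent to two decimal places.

6.81%

Rearranging the constant-growth DDM: r = D₁/P₀ + g.
r = 1.7200 / 28.62 + 0.008 = 0.06010 + 0.008 = 0.06810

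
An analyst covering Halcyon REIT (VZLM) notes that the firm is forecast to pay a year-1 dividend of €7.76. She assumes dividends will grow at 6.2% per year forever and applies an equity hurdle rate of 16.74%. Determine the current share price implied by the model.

€73.62

Gordon growth model: P₀ = D₁/(r − g), with D₁ = 7.76 given directly.
P₀ = 7.7600 / (0.1674 − 0.062) = 7.7600 / 0.1054 = 73.6243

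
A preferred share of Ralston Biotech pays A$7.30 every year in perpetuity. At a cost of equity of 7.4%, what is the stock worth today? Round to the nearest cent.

A$98.65

Zero-growth DDM (perpetuity): P₀ = D/r = 7.30 / 0.074 = 98.6486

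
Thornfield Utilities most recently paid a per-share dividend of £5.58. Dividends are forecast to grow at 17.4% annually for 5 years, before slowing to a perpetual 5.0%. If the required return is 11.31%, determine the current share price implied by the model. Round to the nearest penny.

£154.02

Two-stage DDM. Project D₁…D_5 at 0.174, terminal growth 0.05, discount at r = 0.1131.
D_1 = 6.5509
D_2 = 7.6908
D_3 = 9.0290
D_4 = 10.6000
D_5 = 12.4444
Terminal value at t=5: TV = D_6/(r−g) = 13.0666/(0.1131−0.05) = 207.0783
P₀ = 6.5509/(1+0.1131)^1 + 7.6908/(1+0.1131)^2 + 9.0290/(1+0.1131)^3 + 10.6000/(1+0.1131)^4 + 12.4444/(1+0.1131)^5 + 207.0783/(1+0.1131)^5 = 154.0166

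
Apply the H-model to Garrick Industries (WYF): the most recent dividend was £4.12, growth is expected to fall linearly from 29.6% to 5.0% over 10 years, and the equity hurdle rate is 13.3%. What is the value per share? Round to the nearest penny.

H-model: P₀ = D₀[(1+g_L) + H(g_S−g_L)]/(r−g_L), with H = 10/2 = 5.
P₀ = 4.12 × [(1+0.05) + 5×(0.296−0.05)] / (0.133−0.05)
   = 4.12 × 2.2800 / 0.083 = 113.1759

£113.18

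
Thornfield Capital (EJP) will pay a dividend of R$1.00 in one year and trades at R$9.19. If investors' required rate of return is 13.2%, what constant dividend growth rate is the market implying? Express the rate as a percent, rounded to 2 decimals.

From P₀ = D₁/(r − g), the implied growth is g = r − D₁/P₀.
g = 0.132 − 1.00/9.19 = 0.132 − 0.10881 = 0.02319

2.32%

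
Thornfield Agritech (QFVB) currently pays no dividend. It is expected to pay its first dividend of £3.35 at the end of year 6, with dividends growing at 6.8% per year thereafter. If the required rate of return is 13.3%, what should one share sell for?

£27.60

Deferred-dividend DDM. At t=5 the remaining stream is a growing perpetuity with first payment D_6 = 3.35.
V_5 = D_6/(r−g) = 3.35/(0.133−0.068) = 51.5385
P₀ = V_5/(1+r)^5 = 51.5385/(1+0.133)^5 = 27.6046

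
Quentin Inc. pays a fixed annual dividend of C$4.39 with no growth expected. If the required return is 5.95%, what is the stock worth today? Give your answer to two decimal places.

Zero-growth DDM (perpetuity): P₀ = D/r = 4.39 / 0.0595 = 73.7815

C$73.78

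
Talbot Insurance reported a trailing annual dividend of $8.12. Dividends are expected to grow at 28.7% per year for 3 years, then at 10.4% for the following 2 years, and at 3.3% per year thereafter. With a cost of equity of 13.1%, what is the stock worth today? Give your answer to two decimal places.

$174.97

Three-stage DDM. Project D₁…D_5; terminal Gordon value at t=5 with g = 0.033; discount at r = 0.131.
D_1 = 10.4504
D_2 = 13.4497
D_3 = 17.3098
D_4 = 19.1100
D_5 = 21.0974
TV_5 = 21.7937/(0.131−0.033) = 222.3843
P₀ = Σ Dₜ/(1+r)ᵗ + TV_5/(1+r)^5 = 174.9673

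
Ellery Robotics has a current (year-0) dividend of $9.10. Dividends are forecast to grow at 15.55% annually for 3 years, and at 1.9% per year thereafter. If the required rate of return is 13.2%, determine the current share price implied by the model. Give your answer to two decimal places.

Two-stage DDM. Project D₁…D_3 at 0.1555, terminal growth 0.019, discount at r = 0.132.
D_1 = 10.5150
D_2 = 12.1501
D_3 = 14.0395
Terminal value at t=3: TV = D_4/(r−g) = 14.3062/(0.132−0.019) = 126.6039
P₀ = 10.5150/(1+0.132)^1 + 12.1501/(1+0.132)^2 + 14.0395/(1+0.132)^3 + 126.6039/(1+0.132)^3 = 115.7278

$115.73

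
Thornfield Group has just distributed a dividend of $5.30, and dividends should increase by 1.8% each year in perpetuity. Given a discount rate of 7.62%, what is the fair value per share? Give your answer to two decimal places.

Gordon growth model: P₀ = D₁/(r − g). D₁ = 5.30 × (1 + 0.018) = 5.3954.
P₀ = 5.3954 / (0.0762 − 0.018) = 5.3954 / 0.0582 = 92.7045

$92.70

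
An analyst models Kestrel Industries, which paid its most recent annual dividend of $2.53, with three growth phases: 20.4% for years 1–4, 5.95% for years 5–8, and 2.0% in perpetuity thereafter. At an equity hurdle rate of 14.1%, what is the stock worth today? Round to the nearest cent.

$41.72

Three-stage DDM. Project D₁…D_8; terminal Gordon value at t=8 with g = 0.02; discount at r = 0.141.
D_1 = 3.0461
D_2 = 3.6675
D_3 = 4.4157
D_4 = 5.3165
D_5 = 5.6328
D_6 = 5.9680
D_7 = 6.3231
D_8 = 6.6993
TV_8 = 6.8333/(0.141−0.02) = 56.4736
P₀ = Σ Dₜ/(1+r)ᵗ + TV_8/(1+r)^8 = 41.7161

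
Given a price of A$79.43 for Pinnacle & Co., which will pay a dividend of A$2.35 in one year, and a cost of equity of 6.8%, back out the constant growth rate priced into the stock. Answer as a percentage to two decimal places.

From P₀ = D₁/(r − g), the implied growth is g = r − D₁/P₀.
g = 0.068 − 2.35/79.43 = 0.068 − 0.02959 = 0.03841

3.84%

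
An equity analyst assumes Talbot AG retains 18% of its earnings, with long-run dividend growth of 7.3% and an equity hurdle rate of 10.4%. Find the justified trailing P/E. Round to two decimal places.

28.38

Payout ratio b = 1 − 0.18 = 0.82.
Justified trailing P/E = b(1+g)/(r−g) = 0.82×(1+0.073)/(0.104−0.073) = 28.3826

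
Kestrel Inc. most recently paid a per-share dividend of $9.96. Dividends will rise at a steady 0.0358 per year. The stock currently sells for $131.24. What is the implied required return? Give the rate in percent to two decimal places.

Rearranging the constant-growth DDM: r = D₁/P₀ + g.
D₁ = 9.96 × (1 + 0.0358) = 10.3166.
r = 10.3166 / 131.24 + 0.0358 = 0.07861 + 0.0358 = 0.11441

11.44%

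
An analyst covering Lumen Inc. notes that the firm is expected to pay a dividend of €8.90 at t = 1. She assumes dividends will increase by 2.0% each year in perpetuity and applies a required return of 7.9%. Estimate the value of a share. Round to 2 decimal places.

Gordon growth model: P₀ = D₁/(r − g), with D₁ = 8.90 given directly.
P₀ = 8.9000 / (0.079 − 0.02) = 8.9000 / 0.059 = 150.8475

€150.85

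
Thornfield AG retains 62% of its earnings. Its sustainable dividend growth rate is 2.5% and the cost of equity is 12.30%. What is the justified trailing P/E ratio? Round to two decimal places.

3.97

Payout ratio b = 1 − 0.62 = 0.38.
Justified trailing P/E = b(1+g)/(r−g) = 0.38×(1+0.025)/(0.123−0.025) = 3.9745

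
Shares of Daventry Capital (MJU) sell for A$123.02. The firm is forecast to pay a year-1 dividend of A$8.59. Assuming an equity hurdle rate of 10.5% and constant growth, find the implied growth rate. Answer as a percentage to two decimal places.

3.52%

From P₀ = D₁/(r − g), the implied growth is g = r − D₁/P₀.
g = 0.105 − 8.59/123.02 = 0.105 − 0.06983 = 0.03517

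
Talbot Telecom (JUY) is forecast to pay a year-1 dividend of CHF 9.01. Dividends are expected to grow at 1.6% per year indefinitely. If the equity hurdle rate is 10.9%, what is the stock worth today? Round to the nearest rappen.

Gordon growth model: P₀ = D₁/(r − g), with D₁ = 9.01 given directly.
P₀ = 9.0100 / (0.109 − 0.016) = 9.0100 / 0.093 = 96.8817

CHF 96.88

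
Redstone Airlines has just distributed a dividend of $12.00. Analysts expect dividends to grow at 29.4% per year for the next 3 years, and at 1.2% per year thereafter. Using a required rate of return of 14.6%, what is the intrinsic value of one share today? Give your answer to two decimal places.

Two-stage DDM. Project D₁…D_3 at 0.294, terminal growth 0.012, discount at r = 0.146.
D_1 = 15.5280
D_2 = 20.0932
D_3 = 26.0006
Terminal value at t=3: TV = D_4/(r−g) = 26.3126/(0.146−0.012) = 196.3631
P₀ = 15.5280/(1+0.146)^1 + 20.0932/(1+0.146)^2 + 26.0006/(1+0.146)^3 + 196.3631/(1+0.146)^3 = 176.5934

$176.59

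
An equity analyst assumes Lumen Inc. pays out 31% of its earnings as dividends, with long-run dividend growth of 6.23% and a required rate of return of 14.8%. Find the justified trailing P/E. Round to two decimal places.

Justified trailing P/E = b(1+g)/(r−g) = 0.31×(1+0.0623)/(0.148−0.0623) = 3.8426

3.84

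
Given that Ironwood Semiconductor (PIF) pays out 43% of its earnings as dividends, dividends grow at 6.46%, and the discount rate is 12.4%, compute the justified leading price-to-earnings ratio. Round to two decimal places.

7.24

Justified leading P/E = b/(r−g) = 0.43/(0.124−0.0646) = 7.2391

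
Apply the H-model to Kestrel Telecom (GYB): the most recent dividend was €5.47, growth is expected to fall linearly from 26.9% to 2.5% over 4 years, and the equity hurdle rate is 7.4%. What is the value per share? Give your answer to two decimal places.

€168.90

H-model: P₀ = D₀[(1+g_L) + H(g_S−g_L)]/(r−g_L), with H = 4/2 = 2.
P₀ = 5.47 × [(1+0.025) + 2×(0.269−0.025)] / (0.074−0.025)
   = 5.47 × 1.5130 / 0.049 = 168.9002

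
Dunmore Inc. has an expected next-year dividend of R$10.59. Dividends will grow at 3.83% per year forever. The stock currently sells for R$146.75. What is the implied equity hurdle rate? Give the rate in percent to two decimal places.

Rearranging the constant-growth DDM: r = D₁/P₀ + g.
r = 10.5900 / 146.75 + 0.0383 = 0.07216 + 0.0383 = 0.11046

11.05%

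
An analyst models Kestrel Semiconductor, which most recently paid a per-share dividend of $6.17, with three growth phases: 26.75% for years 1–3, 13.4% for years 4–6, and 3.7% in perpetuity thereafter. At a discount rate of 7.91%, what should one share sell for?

Three-stage DDM. Project D₁…D_6; terminal Gordon value at t=6 with g = 0.037; discount at r = 0.0791.
D_1 = 7.8205
D_2 = 9.9125
D_3 = 12.5640
D_4 = 14.2476
D_5 = 16.1568
D_6 = 18.3218
TV_6 = 18.9997/(0.0791−0.037) = 451.2995
P₀ = Σ Dₜ/(1+r)ᵗ + TV_6/(1+r)^6 = 344.7330

$344.73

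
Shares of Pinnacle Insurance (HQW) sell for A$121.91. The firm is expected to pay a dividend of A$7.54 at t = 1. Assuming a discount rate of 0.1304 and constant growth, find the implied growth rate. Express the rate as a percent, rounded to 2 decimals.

From P₀ = D₁/(r − g), the implied growth is g = r − D₁/P₀.
g = 0.1304 − 7.54/121.91 = 0.1304 − 0.06185 = 0.06855

6.86%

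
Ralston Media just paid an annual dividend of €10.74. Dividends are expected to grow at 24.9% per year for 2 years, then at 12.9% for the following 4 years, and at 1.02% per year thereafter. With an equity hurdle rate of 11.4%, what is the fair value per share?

Three-stage DDM. Project D₁…D_6; terminal Gordon value at t=6 with g = 0.0102; discount at r = 0.114.
D_1 = 13.4143
D_2 = 16.7544
D_3 = 18.9157
D_4 = 21.3559
D_5 = 24.1108
D_6 = 27.2211
TV_6 = 27.4987/(0.114−0.0102) = 264.9201
P₀ = Σ Dₜ/(1+r)ᵗ + TV_6/(1+r)^6 = 220.0009

€220.00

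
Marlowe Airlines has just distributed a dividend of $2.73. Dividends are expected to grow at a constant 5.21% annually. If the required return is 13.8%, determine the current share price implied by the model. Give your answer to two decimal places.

Gordon growth model: P₀ = D₁/(r − g). D₁ = 2.73 × (1 + 0.0521) = 2.8722.
P₀ = 2.8722 / (0.138 − 0.0521) = 2.8722 / 0.0859 = 33.4369

$33.44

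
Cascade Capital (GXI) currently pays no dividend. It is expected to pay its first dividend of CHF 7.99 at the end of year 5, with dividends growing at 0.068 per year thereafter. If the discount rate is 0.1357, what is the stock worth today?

CHF 70.94

Deferred-dividend DDM. At t=4 the remaining stream is a growing perpetuity with first payment D_5 = 7.99.
V_4 = D_5/(r−g) = 7.99/(0.1357−0.068) = 118.0207
P₀ = V_4/(1+r)^4 = 118.0207/(1+0.1357)^4 = 70.9420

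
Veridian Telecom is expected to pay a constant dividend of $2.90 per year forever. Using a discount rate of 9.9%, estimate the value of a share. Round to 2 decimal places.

Zero-growth DDM (perpetuity): P₀ = D/r = 2.90 / 0.099 = 29.2929

$29.29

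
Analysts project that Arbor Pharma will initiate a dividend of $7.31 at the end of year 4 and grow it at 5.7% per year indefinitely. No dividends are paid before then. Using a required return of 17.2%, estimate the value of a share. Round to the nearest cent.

Deferred-dividend DDM. At t=3 the remaining stream is a growing perpetuity with first payment D_4 = 7.31.
V_3 = D_4/(r−g) = 7.31/(0.172−0.057) = 63.5652
P₀ = V_3/(1+r)^3 = 63.5652/(1+0.172)^3 = 39.4854

$39.49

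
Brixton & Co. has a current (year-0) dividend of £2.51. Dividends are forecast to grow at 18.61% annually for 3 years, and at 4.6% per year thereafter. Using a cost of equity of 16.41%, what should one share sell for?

£31.33

Two-stage DDM. Project D₁…D_3 at 0.1861, terminal growth 0.046, discount at r = 0.1641.
D_1 = 2.9771
D_2 = 3.5312
D_3 = 4.1883
Terminal value at t=3: TV = D_4/(r−g) = 4.3810/(0.1641−0.046) = 37.0953
P₀ = 2.9771/(1+0.1641)^1 + 3.5312/(1+0.1641)^2 + 4.1883/(1+0.1641)^3 + 37.0953/(1+0.1641)^3 = 31.3334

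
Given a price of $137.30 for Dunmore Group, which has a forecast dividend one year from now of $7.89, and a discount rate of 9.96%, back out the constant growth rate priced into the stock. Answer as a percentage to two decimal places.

From P₀ = D₁/(r − g), the implied growth is g = r − D₁/P₀.
g = 0.0996 − 7.89/137.30 = 0.0996 − 0.05747 = 0.04213

4.21%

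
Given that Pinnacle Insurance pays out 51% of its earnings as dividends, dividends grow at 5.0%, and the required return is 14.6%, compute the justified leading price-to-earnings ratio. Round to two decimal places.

Justified leading P/E = b/(r−g) = 0.51/(0.146−0.05) = 5.3125

5.31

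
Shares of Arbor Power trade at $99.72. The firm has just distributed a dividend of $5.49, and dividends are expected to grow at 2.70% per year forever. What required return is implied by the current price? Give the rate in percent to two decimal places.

8.35%

Rearranging the constant-growth DDM: r = D₁/P₀ + g.
D₁ = 5.49 × (1 + 0.027) = 5.6382.
r = 5.6382 / 99.72 + 0.027 = 0.05654 + 0.027 = 0.08354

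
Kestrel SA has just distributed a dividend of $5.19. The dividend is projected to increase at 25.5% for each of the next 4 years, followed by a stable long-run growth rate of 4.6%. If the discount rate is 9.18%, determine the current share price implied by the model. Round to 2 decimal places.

$236.70

Two-stage DDM. Project D₁…D_4 at 0.255, terminal growth 0.046, discount at r = 0.0918.
D_1 = 6.5134
D_2 = 8.1744
D_3 = 10.2588
D_4 = 12.8749
Terminal value at t=4: TV = D_5/(r−g) = 13.4671/(0.0918−0.046) = 294.0414
P₀ = 6.5134/(1+0.0918)^1 + 8.1744/(1+0.0918)^2 + 10.2588/(1+0.0918)^3 + 12.8749/(1+0.0918)^4 + 294.0414/(1+0.0918)^4 = 236.7028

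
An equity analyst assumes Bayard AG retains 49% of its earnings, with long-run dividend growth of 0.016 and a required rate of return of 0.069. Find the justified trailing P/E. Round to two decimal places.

Payout ratio b = 1 − 0.49 = 0.51.
Justified trailing P/E = b(1+g)/(r−g) = 0.51×(1+0.016)/(0.069−0.016) = 9.7766

9.78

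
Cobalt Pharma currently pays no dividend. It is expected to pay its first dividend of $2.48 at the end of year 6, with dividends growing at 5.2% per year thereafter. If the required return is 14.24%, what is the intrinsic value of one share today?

$14.10

Deferred-dividend DDM. At t=5 the remaining stream is a growing perpetuity with first payment D_6 = 2.48.
V_5 = D_6/(r−g) = 2.48/(0.1424−0.052) = 27.4336
P₀ = V_5/(1+r)^5 = 27.4336/(1+0.1424)^5 = 14.0991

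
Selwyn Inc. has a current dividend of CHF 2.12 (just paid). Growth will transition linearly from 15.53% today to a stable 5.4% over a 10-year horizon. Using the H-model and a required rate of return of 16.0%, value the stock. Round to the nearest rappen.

CHF 31.21

H-model: P₀ = D₀[(1+g_L) + H(g_S−g_L)]/(r−g_L), with H = 10/2 = 5.
P₀ = 2.12 × [(1+0.054) + 5×(0.1553−0.054)] / (0.16−0.054)
   = 2.12 × 1.5605 / 0.106 = 31.2100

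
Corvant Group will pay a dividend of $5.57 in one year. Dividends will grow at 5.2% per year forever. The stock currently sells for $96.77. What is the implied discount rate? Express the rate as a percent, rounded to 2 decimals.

Rearranging the constant-growth DDM: r = D₁/P₀ + g.
r = 5.5700 / 96.77 + 0.052 = 0.05756 + 0.052 = 0.10956

10.96%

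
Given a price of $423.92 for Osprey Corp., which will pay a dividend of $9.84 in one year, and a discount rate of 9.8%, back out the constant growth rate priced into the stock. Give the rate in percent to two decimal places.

7.48%

From P₀ = D₁/(r − g), the implied growth is g = r − D₁/P₀.
g = 0.098 − 9.84/423.92 = 0.098 − 0.02321 = 0.07479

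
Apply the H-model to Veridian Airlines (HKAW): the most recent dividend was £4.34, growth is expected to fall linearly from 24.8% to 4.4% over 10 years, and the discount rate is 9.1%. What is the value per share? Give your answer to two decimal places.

H-model: P₀ = D₀[(1+g_L) + H(g_S−g_L)]/(r−g_L), with H = 10/2 = 5.
P₀ = 4.34 × [(1+0.044) + 5×(0.248−0.044)] / (0.091−0.044)
   = 4.34 × 2.0640 / 0.047 = 190.5906

£190.59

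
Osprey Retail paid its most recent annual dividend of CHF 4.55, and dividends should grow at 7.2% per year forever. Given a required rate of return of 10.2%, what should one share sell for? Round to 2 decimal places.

CHF 162.59

Gordon growth model: P₀ = D₁/(r − g). D₁ = 4.55 × (1 + 0.072) = 4.8776.
P₀ = 4.8776 / (0.102 − 0.072) = 4.8776 / 0.03 = 162.5867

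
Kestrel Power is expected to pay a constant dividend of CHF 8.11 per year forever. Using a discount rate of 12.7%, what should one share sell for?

CHF 63.86

Zero-growth DDM (perpetuity): P₀ = D/r = 8.11 / 0.127 = 63.8583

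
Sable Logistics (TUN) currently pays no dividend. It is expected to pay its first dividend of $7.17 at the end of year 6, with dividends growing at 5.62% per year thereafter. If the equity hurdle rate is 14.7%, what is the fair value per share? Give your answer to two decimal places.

Deferred-dividend DDM. At t=5 the remaining stream is a growing perpetuity with first payment D_6 = 7.17.
V_5 = D_6/(r−g) = 7.17/(0.147−0.0562) = 78.9648
P₀ = V_5/(1+r)^5 = 78.9648/(1+0.147)^5 = 39.7756

$39.78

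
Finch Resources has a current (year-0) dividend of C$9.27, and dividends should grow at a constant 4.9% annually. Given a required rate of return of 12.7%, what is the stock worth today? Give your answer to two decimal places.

C$124.67

Gordon growth model: P₀ = D₁/(r − g). D₁ = 9.27 × (1 + 0.049) = 9.7242.
P₀ = 9.7242 / (0.127 − 0.049) = 9.7242 / 0.078 = 124.6696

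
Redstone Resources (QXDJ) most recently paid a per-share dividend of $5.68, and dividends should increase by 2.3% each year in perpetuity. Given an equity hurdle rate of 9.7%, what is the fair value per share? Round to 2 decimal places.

Gordon growth model: P₀ = D₁/(r − g). D₁ = 5.68 × (1 + 0.023) = 5.8106.
P₀ = 5.8106 / (0.097 − 0.023) = 5.8106 / 0.074 = 78.5222

$78.52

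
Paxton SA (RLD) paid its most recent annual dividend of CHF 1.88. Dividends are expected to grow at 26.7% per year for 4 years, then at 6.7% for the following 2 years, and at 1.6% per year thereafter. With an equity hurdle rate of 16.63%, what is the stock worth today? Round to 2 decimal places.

Three-stage DDM. Project D₁…D_6; terminal Gordon value at t=6 with g = 0.016; discount at r = 0.1663.
D_1 = 2.3820
D_2 = 3.0179
D_3 = 3.8237
D_4 = 4.8447
D_5 = 5.1693
D_6 = 5.5156
TV_6 = 5.6039/(0.1663−0.016) = 37.2845
P₀ = Σ Dₜ/(1+r)ᵗ + TV_6/(1+r)^6 = 28.6902

CHF 28.69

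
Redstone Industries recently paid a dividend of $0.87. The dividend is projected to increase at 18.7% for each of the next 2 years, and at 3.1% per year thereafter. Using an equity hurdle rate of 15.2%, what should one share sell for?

Two-stage DDM. Project D₁…D_2 at 0.187, terminal growth 0.031, discount at r = 0.152.
D_1 = 1.0327
D_2 = 1.2258
Terminal value at t=2: TV = D_3/(r−g) = 1.2638/(0.152−0.031) = 10.4447
P₀ = 1.0327/(1+0.152)^1 + 1.2258/(1+0.152)^2 + 10.4447/(1+0.152)^2 = 9.6904

$9.69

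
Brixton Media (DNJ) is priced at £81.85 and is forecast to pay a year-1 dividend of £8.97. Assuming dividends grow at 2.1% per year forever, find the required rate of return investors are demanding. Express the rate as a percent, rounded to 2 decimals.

13.06%

Rearranging the constant-growth DDM: r = D₁/P₀ + g.
r = 8.9700 / 81.85 + 0.021 = 0.10959 + 0.021 = 0.13059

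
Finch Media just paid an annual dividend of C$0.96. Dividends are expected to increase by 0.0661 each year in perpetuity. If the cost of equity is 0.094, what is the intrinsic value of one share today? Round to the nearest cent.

Gordon growth model: P₀ = D₁/(r − g). D₁ = 0.96 × (1 + 0.0661) = 1.0235.
P₀ = 1.0235 / (0.094 − 0.0661) = 1.0235 / 0.0279 = 36.6830

C$36.68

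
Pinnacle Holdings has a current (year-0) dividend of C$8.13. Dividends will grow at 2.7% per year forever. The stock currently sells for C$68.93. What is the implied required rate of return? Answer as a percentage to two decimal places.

Rearranging the constant-growth DDM: r = D₁/P₀ + g.
D₁ = 8.13 × (1 + 0.027) = 8.3495.
r = 8.3495 / 68.93 + 0.027 = 0.12113 + 0.027 = 0.14813

14.81%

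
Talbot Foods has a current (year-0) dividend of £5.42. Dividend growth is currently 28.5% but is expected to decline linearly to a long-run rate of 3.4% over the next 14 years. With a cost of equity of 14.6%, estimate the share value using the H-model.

£135.06

H-model: P₀ = D₀[(1+g_L) + H(g_S−g_L)]/(r−g_L), with H = 14/2 = 7.
P₀ = 5.42 × [(1+0.034) + 7×(0.285−0.034)] / (0.146−0.034)
   = 5.42 × 2.7910 / 0.112 = 135.0645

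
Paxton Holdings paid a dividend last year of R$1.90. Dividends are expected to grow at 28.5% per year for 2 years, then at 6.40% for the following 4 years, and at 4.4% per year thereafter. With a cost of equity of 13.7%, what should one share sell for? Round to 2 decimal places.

R$33.71

Three-stage DDM. Project D₁…D_6; terminal Gordon value at t=6 with g = 0.044; discount at r = 0.137.
D_1 = 2.4415
D_2 = 3.1373
D_3 = 3.3381
D_4 = 3.5518
D_5 = 3.7791
D_6 = 4.0209
TV_6 = 4.1978/(0.137−0.044) = 45.1382
P₀ = Σ Dₜ/(1+r)ᵗ + TV_6/(1+r)^6 = 33.7123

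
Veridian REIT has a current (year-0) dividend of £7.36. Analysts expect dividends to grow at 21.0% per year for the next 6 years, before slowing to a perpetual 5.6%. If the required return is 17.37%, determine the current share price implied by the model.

£128.47

Two-stage DDM. Project D₁…D_6 at 0.21, terminal growth 0.056, discount at r = 0.1737.
D_1 = 8.9056
D_2 = 10.7758
D_3 = 13.0387
D_4 = 15.7768
D_5 = 19.0899
D_6 = 23.0988
Terminal value at t=6: TV = D_7/(r−g) = 24.3924/(0.1737−0.056) = 207.2419
P₀ = 8.9056/(1+0.1737)^1 + 10.7758/(1+0.1737)^2 + 13.0387/(1+0.1737)^3 + 15.7768/(1+0.1737)^4 + 19.0899/(1+0.1737)^5 + 23.0988/(1+0.1737)^6 + 207.2419/(1+0.1737)^6 = 128.4691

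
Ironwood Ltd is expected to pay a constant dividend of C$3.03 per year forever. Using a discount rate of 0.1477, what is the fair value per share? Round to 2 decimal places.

C$20.51

Zero-growth DDM (perpetuity): P₀ = D/r = 3.03 / 0.1477 = 20.5146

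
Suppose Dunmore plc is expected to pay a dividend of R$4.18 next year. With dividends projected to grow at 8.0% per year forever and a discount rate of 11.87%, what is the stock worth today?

Gordon growth model: P₀ = D₁/(r − g), with D₁ = 4.18 given directly.
P₀ = 4.1800 / (0.1187 − 0.08) = 4.1800 / 0.0387 = 108.0103

R$108.01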